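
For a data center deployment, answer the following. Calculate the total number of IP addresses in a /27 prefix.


Given: CIDR prefix /27
Host bits = 32 - 27 = 5
Total addresses = 2^5 = 32

32


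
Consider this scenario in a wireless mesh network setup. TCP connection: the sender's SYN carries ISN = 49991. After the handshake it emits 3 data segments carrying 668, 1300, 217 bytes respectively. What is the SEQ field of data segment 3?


The SYN occupies sequence number ISN = 49991, so the first data byte is ISN + 1 = 49992.
SEQ of data segment i = (ISN + 1) + sum of payload sizes of segments 1..i-1.
Segment 1: SEQ = 49992, payload = 668 bytes
Segment 2: SEQ = 50660, payload = 1300 bytes
Segment 3: SEQ = 51960, payload = 217 bytes
SEQ of segment 3 = 49992 + 668 + 1300 = 51960

51960


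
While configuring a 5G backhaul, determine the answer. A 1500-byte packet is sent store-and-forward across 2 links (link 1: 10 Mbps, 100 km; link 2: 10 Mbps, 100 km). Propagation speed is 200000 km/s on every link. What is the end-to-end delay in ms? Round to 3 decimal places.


Packet = 1500 bytes = 12000 bits. Store-and-forward: sum (t_trans + t_prop) per link.
Link 1: t_trans = 12000/(10*10^6) s = 1.2000 ms; t_prop = 100/200000 s = 0.5000 ms; subtotal = 1.7000 ms
Link 2: t_trans = 12000/(10*10^6) s = 1.2000 ms; t_prop = 100/200000 s = 0.5000 ms; subtotal = 1.7000 ms
End-to-end = 1.7000 + 1.7000 = 3.4000 ms -> 3.400 ms (3 dp)

3.400


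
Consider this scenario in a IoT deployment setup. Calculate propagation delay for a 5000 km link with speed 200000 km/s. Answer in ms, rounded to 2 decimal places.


Given: distance = 5000 km, speed = 200000 km/s
Delay = distance / speed = 5000 / 200000 seconds
Delay in ms = 5000 * 1000 / 200000
Delay = 25.0000 ms
Rounded to 2 dp = 25.00 ms

25.00


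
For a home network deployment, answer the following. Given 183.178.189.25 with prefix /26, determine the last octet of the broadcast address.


Given: IP = 183.178.189.25, prefix = /26
Host bits = 32 - 26 = 6
Network last octet = 25 AND mask = 0
Host part size = 2^6 - 1 = 63
Broadcast last octet = 0 OR 63 = 63

63


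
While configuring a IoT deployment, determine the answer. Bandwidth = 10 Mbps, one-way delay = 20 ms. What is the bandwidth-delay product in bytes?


Given: bandwidth = 10 Mbps, delay = 20 ms
BDP in bits = 10 * 10^6 * 20 / 1000
BDP in bits = 200000
BDP in bytes = 200000 / 8 = 25000

25000


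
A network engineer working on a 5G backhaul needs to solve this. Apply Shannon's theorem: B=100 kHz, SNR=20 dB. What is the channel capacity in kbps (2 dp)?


Given: B = 100 kHz, SNR = 20 dB
SNR linear = 10^(20/10) = 100
1 + SNR = 101
log2(101) = 6.6582114828
C = 100 * 1000 * 6.6582114828 = 665821.1483 bps
C = 665.821148 kbps -> 665.82 kbps (2 dp)

665.82


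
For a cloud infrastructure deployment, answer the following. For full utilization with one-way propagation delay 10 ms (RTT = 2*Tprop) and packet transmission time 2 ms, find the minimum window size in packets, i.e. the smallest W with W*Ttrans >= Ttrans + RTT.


Given: Ttrans = 2 ms, RTT = 20 ms (= 2 * Tprop, Tprop = 10 ms)
Time until first ACK returns = Ttrans + RTT = 2 + 20 = 22 ms
Need W * Ttrans >= Ttrans + RTT  ->  W >= (Ttrans + RTT) / Ttrans
(Ttrans + RTT) / Ttrans = 22 / 2 = 11
W_min = ceil(11) = 11

11


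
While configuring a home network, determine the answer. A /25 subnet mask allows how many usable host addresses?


Given: subnet mask /25
Host bits = 32 - 25 = 7
Total addresses = 2^7 = 128
Usable hosts = 128 - 2 (network + broadcast) = 126

126


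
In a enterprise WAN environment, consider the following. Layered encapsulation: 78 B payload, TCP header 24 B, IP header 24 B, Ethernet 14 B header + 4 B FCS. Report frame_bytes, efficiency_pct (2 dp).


TCP segment = 78 + 24 = 102 B
IP packet = 102 + 24 = 126 B
Ethernet frame = 126 + 14 + 4 = 144 B
Efficiency = app / frame = 78 / 144 = 0.541667 = 54.1667% -> 54.17% (2 dp)

144, 54.17


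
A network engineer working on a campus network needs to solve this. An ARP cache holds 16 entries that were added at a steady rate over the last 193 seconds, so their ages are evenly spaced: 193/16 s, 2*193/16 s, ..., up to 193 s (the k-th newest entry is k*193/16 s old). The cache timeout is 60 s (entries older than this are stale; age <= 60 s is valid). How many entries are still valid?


Ages are k * 193/16 s for k = 1..16 (spacing = 12.0625 s).
Entry k is valid iff k * 193/16 <= 60 iff k <= 16 * 60 / 193 = 4.9741
n_valid = floor(4.9741) = 4
(n_stale = 16 - 4 = 12)

4


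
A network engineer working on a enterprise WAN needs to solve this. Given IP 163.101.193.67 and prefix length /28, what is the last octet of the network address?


Given: IP = 163.101.193.67, prefix = /28
Subnet mask = 255.255.255.240
Last octet of IP: 67
Last octet of mask: 240
Network last octet = 67 AND 240 = 64

64


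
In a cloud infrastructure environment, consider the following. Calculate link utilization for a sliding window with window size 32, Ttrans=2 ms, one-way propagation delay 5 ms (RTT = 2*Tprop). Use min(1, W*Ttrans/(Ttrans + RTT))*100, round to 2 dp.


Given: W = 32, Ttrans = 2 ms, RTT = 10 ms (= 2 * Tprop, Tprop = 5 ms)
Cycle time = Ttrans + RTT = 2 + 10 = 12 ms (first packet sent until its ACK returns)
W * Ttrans = 32 * 2 = 64 ms of sending per cycle
W * Ttrans / (Ttrans + RTT) = 64 / 12 = 5.333333
U = min(1, 5.333333) = 1.000000
U% = 100.00%

100.00


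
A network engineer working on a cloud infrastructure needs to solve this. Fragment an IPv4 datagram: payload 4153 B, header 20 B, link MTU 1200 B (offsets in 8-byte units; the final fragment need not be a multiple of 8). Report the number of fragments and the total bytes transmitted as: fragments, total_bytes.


Max data per non-final fragment = floor((MTU - header)/8)*8 = floor((1200 - 20)/8)*8 = floor(1180/8)*8 = 1176 B
Final fragment needs no 8-byte alignment: it can carry up to MTU - header = 1180 B
Non-final fragments needed = ceil((payload - 1180) / 1176) = ceil(2973/1176) = ceil(2.5281) = 3
Number of fragments = 3 + 1 = 4
Fragment sizes (data): 3 * 1176 B + 625 B (last, 625 <= 1180 OK)
Total bytes sent = payload + n_frags * header = 4153 + 4*20 = 4153 + 80 = 4233 B

4, 4233


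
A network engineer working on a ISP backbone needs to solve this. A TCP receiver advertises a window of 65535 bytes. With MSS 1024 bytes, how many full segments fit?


Given: RWND = 65535 bytes, MSS = 1024 bytes
Full segments = floor(RWND / MSS)
Full segments = floor(65535 / 1024)
Full segments = floor(63.999) = 63

63


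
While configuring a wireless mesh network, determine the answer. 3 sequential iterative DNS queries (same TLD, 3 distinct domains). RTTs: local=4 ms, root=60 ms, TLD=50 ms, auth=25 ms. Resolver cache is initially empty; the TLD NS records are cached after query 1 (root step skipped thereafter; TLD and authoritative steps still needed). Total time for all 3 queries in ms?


Lookup 1 (cold cache): local + root + TLD + auth = 4 + 60 + 50 + 25 = 139 ms
Lookups 2..3 (TLD NS cached -> skip root; new domain -> still ask TLD and auth): local + TLD + auth = 4 + 50 + 25 = 79 ms each
Remaining 2 lookups: 2 * 79 = 158 ms
Total = 139 + 158 = 297 ms

297


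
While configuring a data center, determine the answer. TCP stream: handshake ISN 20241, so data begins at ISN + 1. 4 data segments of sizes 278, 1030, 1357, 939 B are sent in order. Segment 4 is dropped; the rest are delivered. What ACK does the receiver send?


SYN uses sequence number 20241; first data byte = ISN + 1 = 20242.
Segment 1: SEQ = 20242, len = 278 B, covers [20242, 20519]
Segment 2: SEQ = 20520, len = 1030 B, covers [20520, 21549]
Segment 3: SEQ = 21550, len = 1357 B, covers [21550, 22906]
Segment 4: SEQ = 22907, len = 939 B, covers [22907, 23845] [LOST]
In-order data received: bytes [20242, 22906] (segments 1..3).
Segment 4 missing -> gap begins at byte 22907.
Cumulative ACK = next expected in-order byte = 20242 + 278 + 1030 + 1357 = 22907

22907


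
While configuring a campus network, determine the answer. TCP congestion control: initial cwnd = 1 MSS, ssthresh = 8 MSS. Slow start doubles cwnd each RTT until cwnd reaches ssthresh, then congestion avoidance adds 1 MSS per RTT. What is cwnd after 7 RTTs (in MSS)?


RTT 0: cwnd = 1 MSS (initial)
RTT 1: cwnd = 2 MSS (slow start, doubled)
RTT 2: cwnd = 4 MSS (slow start, doubled)
RTT 3: cwnd = 8 MSS (slow start, doubled)
RTT 4: cwnd = 9 MSS (congestion avoidance, +1)
RTT 5: cwnd = 10 MSS (congestion avoidance, +1)
RTT 6: cwnd = 11 MSS (congestion avoidance, +1)
RTT 7: cwnd = 12 MSS (congestion avoidance, +1)

12


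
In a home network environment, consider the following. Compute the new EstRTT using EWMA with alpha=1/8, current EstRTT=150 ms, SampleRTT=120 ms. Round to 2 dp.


Given: EstRTT = 150 ms, SampleRTT = 120 ms, alpha = 1/8
New EstRTT = (1 - alpha) * EstRTT + alpha * SampleRTT
(7/8) * 150 = 131.25
(1/8) * 120 = 15
New EstRTT = 131.25 + 15 = 146.25 ms -> 146.25 ms (2 dp)

146.25


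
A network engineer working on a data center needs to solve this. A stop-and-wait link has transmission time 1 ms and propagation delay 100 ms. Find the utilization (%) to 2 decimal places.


Given: Ttrans = 1 ms, Tprop = 100 ms
RTT = 2 * Tprop = 2 * 100 = 200 ms
U = Ttrans / (Ttrans + RTT)
U = 1 / (1 + 200)
U = 1 / 201 = 0.004975
U% = 0.50%

0.50


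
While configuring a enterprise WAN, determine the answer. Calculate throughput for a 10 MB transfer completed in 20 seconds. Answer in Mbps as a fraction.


Given: file = 10 MB, time = 20 s
File in Mb = 10 * 8 = 80 Mb
Throughput = 80 / 20 Mbps
Throughput = 4 Mbps

4


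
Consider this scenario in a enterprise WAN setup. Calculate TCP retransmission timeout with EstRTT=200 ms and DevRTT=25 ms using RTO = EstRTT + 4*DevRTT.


Given: EstRTT = 200 ms, DevRTT = 25 ms
Timeout = EstRTT + 4 * DevRTT
4 * DevRTT = 4 * 25 = 100
Timeout = 200 + 100 = 300 ms

300


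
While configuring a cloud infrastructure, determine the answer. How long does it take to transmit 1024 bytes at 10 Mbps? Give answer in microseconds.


Given: packet = 1024 bytes, bandwidth = 10 Mbps
Packet in bits = 1024 * 8 = 8192 bits
Bandwidth = 10 * 10^6 = 10000000 bps
Time = 8192 / 10000000 seconds
Time in us = 8192 * 10^6 / 10000000 = 819.2

819.2


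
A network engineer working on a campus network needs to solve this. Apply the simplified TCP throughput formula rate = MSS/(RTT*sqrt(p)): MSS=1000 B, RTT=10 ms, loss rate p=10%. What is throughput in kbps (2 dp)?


Given: MSS = 1000 bytes, RTT = 10 ms, loss = 10%
RTT in seconds = 10 / 1000 = 0.01
Loss rate = 10% = 0.1
sqrt(loss) = sqrt(0.1) = 0.316227766017
Throughput (bytes/s) = 1000 / (0.01 * 0.316227766017) = 316227.7660
Throughput (kbps) = 316227.7660 * 8 / 1000 = 2529.822128 -> 2529.82 kbps (2 dp)

2529.82


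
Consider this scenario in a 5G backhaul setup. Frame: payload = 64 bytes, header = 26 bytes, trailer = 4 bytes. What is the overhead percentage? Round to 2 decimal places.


Given: payload = 64 B, header = 26 B, trailer = 4 B
Overhead bytes = header + trailer = 26 + 4 = 30
Total frame = payload + overhead = 64 + 30 = 94
Overhead % = 30 / 94 * 100 = 31.9149% -> 31.91% (2 dp)

31.91


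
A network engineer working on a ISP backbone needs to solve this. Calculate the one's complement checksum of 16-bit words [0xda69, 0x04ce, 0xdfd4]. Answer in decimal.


Given words: [0xda69, 0x04ce, 0xdfd4]
Step 1: Sum all words
Raw sum = 55913 + 1230 + 57300 = 114443
Step 2: Fold carry: (48907 + 1) = 48908
One's complement = ~48908 & 0xFFFF = 16627

16627


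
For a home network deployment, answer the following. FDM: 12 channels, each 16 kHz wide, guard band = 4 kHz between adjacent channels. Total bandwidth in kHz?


Given: 12 channels, 16 kHz each, guard = 4 kHz
Channel bandwidth = 12 * 16 = 192 kHz
Guard bands = 11 gaps * 4 kHz = 44 kHz
Total = 192 + 44 = 236 kHz

236


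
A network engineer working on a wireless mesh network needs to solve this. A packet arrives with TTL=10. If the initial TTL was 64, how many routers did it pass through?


Given: initial TTL = 64, received TTL = 10
Hops = initial TTL - received TTL
Hops = 64 - 10 = 54

54


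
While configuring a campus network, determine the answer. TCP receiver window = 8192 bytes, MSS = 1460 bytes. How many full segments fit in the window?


Given: RWND = 8192 bytes, MSS = 1460 bytes
Full segments = floor(RWND / MSS)
Full segments = floor(8192 / 1460)
Full segments = floor(5.611) = 5

5


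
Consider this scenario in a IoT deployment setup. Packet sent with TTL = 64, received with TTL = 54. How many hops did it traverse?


Given: initial TTL = 64, received TTL = 54
Hops = initial TTL - received TTL
Hops = 64 - 54 = 10

10


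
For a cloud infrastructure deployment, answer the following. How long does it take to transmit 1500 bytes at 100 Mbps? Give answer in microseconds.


Given: packet = 1500 bytes, bandwidth = 100 Mbps
Packet in bits = 1500 * 8 = 12000 bits
Bandwidth = 100 * 10^6 = 100000000 bps
Time = 12000 / 100000000 seconds
Time in us = 12000 * 10^6 / 100000000 = 120

120


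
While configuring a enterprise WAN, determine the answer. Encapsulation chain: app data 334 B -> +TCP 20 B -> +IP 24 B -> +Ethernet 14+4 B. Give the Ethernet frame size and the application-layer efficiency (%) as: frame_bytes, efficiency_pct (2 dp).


TCP segment = 334 + 20 = 354 B
IP packet = 354 + 24 = 378 B
Ethernet frame = 378 + 14 + 4 = 396 B
Efficiency = app / frame = 334 / 396 = 0.843434 = 84.3434% -> 84.34% (2 dp)

396, 84.34


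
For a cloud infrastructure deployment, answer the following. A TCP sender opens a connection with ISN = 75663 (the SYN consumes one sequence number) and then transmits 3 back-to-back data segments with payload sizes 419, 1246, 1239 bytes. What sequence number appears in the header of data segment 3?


The SYN occupies sequence number ISN = 75663, so the first data byte is ISN + 1 = 75664.
SEQ of data segment i = (ISN + 1) + sum of payload sizes of segments 1..i-1.
Segment 1: SEQ = 75664, payload = 419 bytes
Segment 2: SEQ = 76083, payload = 1246 bytes
Segment 3: SEQ = 77329, payload = 1239 bytes
SEQ of segment 3 = 75664 + 419 + 1246 = 77329

77329


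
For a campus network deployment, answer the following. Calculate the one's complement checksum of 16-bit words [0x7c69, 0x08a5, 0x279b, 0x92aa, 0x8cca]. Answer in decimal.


Given words: [0x7c69, 0x08a5, 0x279b, 0x92aa, 0x8cca]
Step 1: Sum all words
Raw sum = 31849 + 2213 + 10139 + 37546 + 36042 = 117789
Step 2: Fold carry: (52253 + 1) = 52254
One's complement = ~52254 & 0xFFFF = 13281

13281


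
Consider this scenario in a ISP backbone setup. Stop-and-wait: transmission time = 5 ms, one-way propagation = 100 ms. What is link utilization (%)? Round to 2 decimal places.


Given: Ttrans = 5 ms, Tprop = 100 ms
RTT = 2 * Tprop = 2 * 100 = 200 ms
U = Ttrans / (Ttrans + RTT)
U = 5 / (5 + 200)
U = 5 / 205 = 0.02439
U% = 2.44%

2.44


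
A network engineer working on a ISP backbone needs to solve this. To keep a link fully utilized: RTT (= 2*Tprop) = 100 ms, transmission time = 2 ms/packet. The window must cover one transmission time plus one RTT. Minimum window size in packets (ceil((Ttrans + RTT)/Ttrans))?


Given: Ttrans = 2 ms, RTT = 100 ms (= 2 * Tprop, Tprop = 50 ms)
Time until first ACK returns = Ttrans + RTT = 2 + 100 = 102 ms
Need W * Ttrans >= Ttrans + RTT  ->  W >= (Ttrans + RTT) / Ttrans
(Ttrans + RTT) / Ttrans = 102 / 2 = 51
W_min = ceil(51) = 51

51


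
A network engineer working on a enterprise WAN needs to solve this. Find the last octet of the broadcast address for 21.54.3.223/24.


Given: IP = 21.54.3.223, prefix = /24
Host bits = 32 - 24 = 8
Network last octet = 223 AND mask = 0
Host part size = 2^8 - 1 = 255
Broadcast last octet = 0 OR 255 = 255

255


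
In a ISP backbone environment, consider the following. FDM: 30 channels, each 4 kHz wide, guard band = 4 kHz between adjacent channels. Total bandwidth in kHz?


Given: 30 channels, 4 kHz each, guard = 4 kHz
Channel bandwidth = 30 * 4 = 120 kHz
Guard bands = 29 gaps * 4 kHz = 116 kHz
Total = 120 + 116 = 236 kHz

236


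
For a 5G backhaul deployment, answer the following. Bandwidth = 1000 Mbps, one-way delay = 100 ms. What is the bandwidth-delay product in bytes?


Given: bandwidth = 1000 Mbps, delay = 100 ms
BDP in bits = 1000 * 10^6 * 100 / 1000
BDP in bits = 100000000
BDP in bytes = 100000000 / 8 = 12500000

12500000


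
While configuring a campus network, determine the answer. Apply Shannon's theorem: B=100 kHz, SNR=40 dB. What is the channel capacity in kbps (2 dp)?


Given: B = 100 kHz, SNR = 40 dB
SNR linear = 10^(40/10) = 10000
1 + SNR = 10001
log2(10001) = 13.2878566418
C = 100 * 1000 * 13.2878566418 = 1328785.6642 bps
C = 1328.785664 kbps -> 1328.79 kbps (2 dp)

1328.79


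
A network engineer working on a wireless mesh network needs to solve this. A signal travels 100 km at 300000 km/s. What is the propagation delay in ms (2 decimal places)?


Given: distance = 100 km, speed = 300000 km/s
Delay = distance / speed = 100 / 300000 seconds
Delay in ms = 100 * 1000 / 300000
Delay = 0.3333 ms
Rounded to 2 dp = 0.33 ms

0.33


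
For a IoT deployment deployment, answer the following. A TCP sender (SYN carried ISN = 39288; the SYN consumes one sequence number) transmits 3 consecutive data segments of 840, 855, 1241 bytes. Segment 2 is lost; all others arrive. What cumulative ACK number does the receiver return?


SYN uses sequence number 39288; first data byte = ISN + 1 = 39289.
Segment 1: SEQ = 39289, len = 840 B, covers [39289, 40128]
Segment 2: SEQ = 40129, len = 855 B, covers [40129, 40983] [LOST]
Segment 3: SEQ = 40984, len = 1241 B, covers [40984, 42224]
In-order data received: bytes [39289, 40128] (segments 1..1).
Segment 2 missing -> gap begins at byte 40129; later segments buffered out of order.
Cumulative ACK = next expected in-order byte = 39289 + 840 = 40129

40129


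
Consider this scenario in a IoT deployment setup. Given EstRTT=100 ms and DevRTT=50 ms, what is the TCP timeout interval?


Given: EstRTT = 100 ms, DevRTT = 50 ms
Timeout = EstRTT + 4 * DevRTT
4 * DevRTT = 4 * 50 = 200
Timeout = 100 + 200 = 300 ms

300


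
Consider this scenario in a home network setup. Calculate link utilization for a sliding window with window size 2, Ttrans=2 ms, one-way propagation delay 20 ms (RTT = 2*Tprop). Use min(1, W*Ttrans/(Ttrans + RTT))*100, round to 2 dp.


Given: W = 2, Ttrans = 2 ms, RTT = 40 ms (= 2 * Tprop, Tprop = 20 ms)
Cycle time = Ttrans + RTT = 2 + 40 = 42 ms (first packet sent until its ACK returns)
W * Ttrans = 2 * 2 = 4 ms of sending per cycle
W * Ttrans / (Ttrans + RTT) = 4 / 42 = 0.095238
U = min(1, 0.095238) = 0.095238
U% = 9.52%

9.52


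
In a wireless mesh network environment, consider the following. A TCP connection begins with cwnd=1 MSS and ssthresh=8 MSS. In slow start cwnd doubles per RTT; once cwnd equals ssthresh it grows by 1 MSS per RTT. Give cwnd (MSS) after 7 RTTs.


RTT 0: cwnd = 1 MSS (initial)
RTT 1: cwnd = 2 MSS (slow start, doubled)
RTT 2: cwnd = 4 MSS (slow start, doubled)
RTT 3: cwnd = 8 MSS (slow start, doubled)
RTT 4: cwnd = 9 MSS (congestion avoidance, +1)
RTT 5: cwnd = 10 MSS (congestion avoidance, +1)
RTT 6: cwnd = 11 MSS (congestion avoidance, +1)
RTT 7: cwnd = 12 MSS (congestion avoidance, +1)

12


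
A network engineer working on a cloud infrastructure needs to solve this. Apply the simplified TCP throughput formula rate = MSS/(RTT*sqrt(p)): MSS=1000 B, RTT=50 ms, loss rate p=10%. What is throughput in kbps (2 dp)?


Given: MSS = 1000 bytes, RTT = 50 ms, loss = 10%
RTT in seconds = 50 / 1000 = 0.05
Loss rate = 10% = 0.1
sqrt(loss) = sqrt(0.1) = 0.316227766017
Throughput (bytes/s) = 1000 / (0.05 * 0.316227766017) = 63245.5532
Throughput (kbps) = 63245.5532 * 8 / 1000 = 505.964426 -> 505.96 kbps (2 dp)

505.96


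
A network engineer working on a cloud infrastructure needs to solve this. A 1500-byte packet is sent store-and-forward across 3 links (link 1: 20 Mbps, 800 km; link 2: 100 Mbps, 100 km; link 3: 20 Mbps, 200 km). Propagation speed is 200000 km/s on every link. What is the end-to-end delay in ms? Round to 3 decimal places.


Packet = 1500 bytes = 12000 bits. Store-and-forward: sum (t_trans + t_prop) per link.
Link 1: t_trans = 12000/(20*10^6) s = 0.6000 ms; t_prop = 800/200000 s = 4.0000 ms; subtotal = 4.6000 ms
Link 2: t_trans = 12000/(100*10^6) s = 0.1200 ms; t_prop = 100/200000 s = 0.5000 ms; subtotal = 0.6200 ms
Link 3: t_trans = 12000/(20*10^6) s = 0.6000 ms; t_prop = 200/200000 s = 1.0000 ms; subtotal = 1.6000 ms
End-to-end = 4.6000 + 0.6200 + 1.6000 = 6.8200 ms -> 6.820 ms (3 dp)

6.820


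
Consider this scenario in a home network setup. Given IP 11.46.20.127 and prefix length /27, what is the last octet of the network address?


Given: IP = 11.46.20.127, prefix = /27
Subnet mask = 255.255.255.224
Last octet of IP: 127
Last octet of mask: 224
Network last octet = 127 AND 224 = 96

96


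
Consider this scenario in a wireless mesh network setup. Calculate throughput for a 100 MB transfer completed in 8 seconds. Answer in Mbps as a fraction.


Given: file = 100 MB, time = 8 s
File in Mb = 100 * 8 = 800 Mb
Throughput = 800 / 8 Mbps
Throughput = 100 Mbps

100


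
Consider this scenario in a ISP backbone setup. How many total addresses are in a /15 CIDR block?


Given: CIDR prefix /15
Host bits = 32 - 15 = 17
Total addresses = 2^17 = 131072

131072


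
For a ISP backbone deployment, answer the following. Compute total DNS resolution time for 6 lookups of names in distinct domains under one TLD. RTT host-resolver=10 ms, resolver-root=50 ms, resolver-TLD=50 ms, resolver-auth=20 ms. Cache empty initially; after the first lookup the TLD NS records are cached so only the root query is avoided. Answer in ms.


Lookup 1 (cold cache): local + root + TLD + auth = 10 + 50 + 50 + 20 = 130 ms
Lookups 2..6 (TLD NS cached -> skip root; new domain -> still ask TLD and auth): local + TLD + auth = 10 + 50 + 20 = 80 ms each
Remaining 5 lookups: 5 * 80 = 400 ms
Total = 130 + 400 = 530 ms

530


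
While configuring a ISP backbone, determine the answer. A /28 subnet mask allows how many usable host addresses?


Given: subnet mask /28
Host bits = 32 - 28 = 4
Total addresses = 2^4 = 16
Usable hosts = 16 - 2 (network + broadcast) = 14

14


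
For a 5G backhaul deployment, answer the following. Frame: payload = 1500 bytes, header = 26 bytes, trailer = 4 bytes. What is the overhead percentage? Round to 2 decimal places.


Given: payload = 1500 B, header = 26 B, trailer = 4 B
Overhead bytes = header + trailer = 26 + 4 = 30
Total frame = payload + overhead = 1500 + 30 = 1530
Overhead % = 30 / 1530 * 100 = 1.9608% -> 1.96% (2 dp)

1.96


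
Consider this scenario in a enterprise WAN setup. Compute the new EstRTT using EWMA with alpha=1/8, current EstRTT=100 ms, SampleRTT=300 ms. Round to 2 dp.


Given: EstRTT = 100 ms, SampleRTT = 300 ms, alpha = 1/8
New EstRTT = (1 - alpha) * EstRTT + alpha * SampleRTT
(7/8) * 100 = 87.5
(1/8) * 300 = 37.5
New EstRTT = 87.5 + 37.5 = 125 ms -> 125.00 ms (2 dp)

125.00


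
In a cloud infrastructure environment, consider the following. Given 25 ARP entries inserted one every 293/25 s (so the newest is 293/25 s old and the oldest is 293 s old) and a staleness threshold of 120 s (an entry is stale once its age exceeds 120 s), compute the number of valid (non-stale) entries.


Ages are k * 293/25 s for k = 1..25 (spacing = 11.7200 s).
Entry k is valid iff k * 293/25 <= 120 iff k <= 25 * 120 / 293 = 10.2389
n_valid = floor(10.2389) = 10
(n_stale = 25 - 10 = 15)

10


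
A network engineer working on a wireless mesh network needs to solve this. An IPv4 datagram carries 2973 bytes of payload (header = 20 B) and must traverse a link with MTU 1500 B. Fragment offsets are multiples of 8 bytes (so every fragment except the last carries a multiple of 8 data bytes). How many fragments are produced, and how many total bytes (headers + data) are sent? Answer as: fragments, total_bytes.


Max data per non-final fragment = floor((MTU - header)/8)*8 = floor((1500 - 20)/8)*8 = floor(1480/8)*8 = 1480 B
Final fragment needs no 8-byte alignment: it can carry up to MTU - header = 1480 B
Non-final fragments needed = ceil((payload - 1480) / 1480) = ceil(1493/1480) = ceil(1.0088) = 2
Number of fragments = 2 + 1 = 3
Fragment sizes (data): 2 * 1480 B + 13 B (last, 13 <= 1480 OK)
Total bytes sent = payload + n_frags * header = 2973 + 3*20 = 2973 + 60 = 3033 B

3, 3033


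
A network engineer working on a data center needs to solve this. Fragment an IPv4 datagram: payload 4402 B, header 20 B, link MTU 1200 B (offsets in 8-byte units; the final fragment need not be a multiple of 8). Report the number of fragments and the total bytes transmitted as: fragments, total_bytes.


Max data per non-final fragment = floor((MTU - header)/8)*8 = floor((1200 - 20)/8)*8 = floor(1180/8)*8 = 1176 B
Final fragment needs no 8-byte alignment: it can carry up to MTU - header = 1180 B
Non-final fragments needed = ceil((payload - 1180) / 1176) = ceil(3222/1176) = ceil(2.7398) = 3
Number of fragments = 3 + 1 = 4
Fragment sizes (data): 3 * 1176 B + 874 B (last, 874 <= 1180 OK)
Total bytes sent = payload + n_frags * header = 4402 + 4*20 = 4402 + 80 = 4482 B

4, 4482


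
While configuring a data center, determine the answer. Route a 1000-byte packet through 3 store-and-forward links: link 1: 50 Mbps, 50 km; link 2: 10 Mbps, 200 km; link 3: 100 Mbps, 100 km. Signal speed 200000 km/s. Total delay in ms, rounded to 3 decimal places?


Packet = 1000 bytes = 8000 bits. Store-and-forward: sum (t_trans + t_prop) per link.
Link 1: t_trans = 8000/(50*10^6) s = 0.1600 ms; t_prop = 50/200000 s = 0.2500 ms; subtotal = 0.4100 ms
Link 2: t_trans = 8000/(10*10^6) s = 0.8000 ms; t_prop = 200/200000 s = 1.0000 ms; subtotal = 1.8000 ms
Link 3: t_trans = 8000/(100*10^6) s = 0.0800 ms; t_prop = 100/200000 s = 0.5000 ms; subtotal = 0.5800 ms
End-to-end = 0.4100 + 1.8000 + 0.5800 = 2.7900 ms -> 2.790 ms (3 dp)

2.790


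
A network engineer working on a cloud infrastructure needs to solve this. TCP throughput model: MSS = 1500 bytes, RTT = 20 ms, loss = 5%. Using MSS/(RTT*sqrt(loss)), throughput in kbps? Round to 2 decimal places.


Given: MSS = 1500 bytes, RTT = 20 ms, loss = 5%
RTT in seconds = 20 / 1000 = 0.02
Loss rate = 5% = 0.05
sqrt(loss) = sqrt(0.05) = 0.223606797750
Throughput (bytes/s) = 1500 / (0.02 * 0.223606797750) = 335410.1966
Throughput (kbps) = 335410.1966 * 8 / 1000 = 2683.281573 -> 2683.28 kbps (2 dp)

2683.28


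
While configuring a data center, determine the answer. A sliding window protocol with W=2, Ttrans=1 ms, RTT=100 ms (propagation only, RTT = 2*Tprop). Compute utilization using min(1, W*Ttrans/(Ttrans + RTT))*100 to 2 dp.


Given: W = 2, Ttrans = 1 ms, RTT = 100 ms (= 2 * Tprop, Tprop = 50 ms)
Cycle time = Ttrans + RTT = 1 + 100 = 101 ms (first packet sent until its ACK returns)
W * Ttrans = 2 * 1 = 2 ms of sending per cycle
W * Ttrans / (Ttrans + RTT) = 2 / 101 = 0.019802
U = min(1, 0.019802) = 0.019802
U% = 1.98%

1.98


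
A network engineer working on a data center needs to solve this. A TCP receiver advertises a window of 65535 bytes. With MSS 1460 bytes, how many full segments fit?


Given: RWND = 65535 bytes, MSS = 1460 bytes
Full segments = floor(RWND / MSS)
Full segments = floor(65535 / 1460)
Full segments = floor(44.887) = 44

44


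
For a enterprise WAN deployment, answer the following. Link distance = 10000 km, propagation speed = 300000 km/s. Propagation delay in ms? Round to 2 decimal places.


Given: distance = 10000 km, speed = 300000 km/s
Delay = distance / speed = 10000 / 300000 seconds
Delay in ms = 10000 * 1000 / 300000
Delay = 33.3333 ms
Rounded to 2 dp = 33.33 ms

33.33


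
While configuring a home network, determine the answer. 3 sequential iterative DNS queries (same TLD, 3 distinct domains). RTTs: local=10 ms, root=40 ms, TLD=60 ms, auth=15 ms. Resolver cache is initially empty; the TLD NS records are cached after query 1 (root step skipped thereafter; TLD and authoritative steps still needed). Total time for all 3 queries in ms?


Lookup 1 (cold cache): local + root + TLD + auth = 10 + 40 + 60 + 15 = 125 ms
Lookups 2..3 (TLD NS cached -> skip root; new domain -> still ask TLD and auth): local + TLD + auth = 10 + 60 + 15 = 85 ms each
Remaining 2 lookups: 2 * 85 = 170 ms
Total = 125 + 170 = 295 ms

295


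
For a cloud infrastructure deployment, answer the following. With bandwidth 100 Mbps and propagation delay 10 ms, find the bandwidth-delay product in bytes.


Given: bandwidth = 100 Mbps, delay = 10 ms
BDP in bits = 100 * 10^6 * 10 / 1000
BDP in bits = 1000000
BDP in bytes = 1000000 / 8 = 125000

125000


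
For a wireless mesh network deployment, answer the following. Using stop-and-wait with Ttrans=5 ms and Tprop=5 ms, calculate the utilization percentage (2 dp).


Given: Ttrans = 5 ms, Tprop = 5 ms
RTT = 2 * Tprop = 2 * 5 = 10 ms
U = Ttrans / (Ttrans + RTT)
U = 5 / (5 + 10)
U = 5 / 15 = 0.333333
U% = 33.33%

33.33


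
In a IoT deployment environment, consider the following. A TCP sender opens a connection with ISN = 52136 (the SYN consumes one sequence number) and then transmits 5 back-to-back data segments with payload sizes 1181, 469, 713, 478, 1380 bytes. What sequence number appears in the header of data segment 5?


The SYN occupies sequence number ISN = 52136, so the first data byte is ISN + 1 = 52137.
SEQ of data segment i = (ISN + 1) + sum of payload sizes of segments 1..i-1.
Segment 1: SEQ = 52137, payload = 1181 bytes
Segment 2: SEQ = 53318, payload = 469 bytes
Segment 3: SEQ = 53787, payload = 713 bytes
Segment 4: SEQ = 54500, payload = 478 bytes
Segment 5: SEQ = 54978, payload = 1380 bytes
SEQ of segment 5 = 52137 + 1181 + 469 + 713 + 478 = 54978

54978


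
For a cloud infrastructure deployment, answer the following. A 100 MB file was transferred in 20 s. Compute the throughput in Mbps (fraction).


Given: file = 100 MB, time = 20 s
File in Mb = 100 * 8 = 800 Mb
Throughput = 800 / 20 Mbps
Throughput = 40 Mbps

40


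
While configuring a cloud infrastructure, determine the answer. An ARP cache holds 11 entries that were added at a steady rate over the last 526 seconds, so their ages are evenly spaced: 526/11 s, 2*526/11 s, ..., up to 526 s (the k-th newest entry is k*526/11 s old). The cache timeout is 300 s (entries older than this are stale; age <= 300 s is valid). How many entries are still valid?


Ages are k * 526/11 s for k = 1..11 (spacing = 47.8182 s).
Entry k is valid iff k * 526/11 <= 300 iff k <= 11 * 300 / 526 = 6.2738
n_valid = floor(6.2738) = 6
(n_stale = 11 - 6 = 5)

6


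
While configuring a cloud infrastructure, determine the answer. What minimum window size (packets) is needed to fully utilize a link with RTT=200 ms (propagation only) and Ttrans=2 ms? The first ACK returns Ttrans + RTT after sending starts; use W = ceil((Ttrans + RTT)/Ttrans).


Given: Ttrans = 2 ms, RTT = 200 ms (= 2 * Tprop, Tprop = 100 ms)
Time until first ACK returns = Ttrans + RTT = 2 + 200 = 202 ms
Need W * Ttrans >= Ttrans + RTT  ->  W >= (Ttrans + RTT) / Ttrans
(Ttrans + RTT) / Ttrans = 202 / 2 = 101
W_min = ceil(101) = 101

101


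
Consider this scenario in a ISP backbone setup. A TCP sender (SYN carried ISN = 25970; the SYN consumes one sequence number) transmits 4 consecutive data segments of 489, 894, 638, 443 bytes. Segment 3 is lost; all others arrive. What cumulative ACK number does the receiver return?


SYN uses sequence number 25970; first data byte = ISN + 1 = 25971.
Segment 1: SEQ = 25971, len = 489 B, covers [25971, 26459]
Segment 2: SEQ = 26460, len = 894 B, covers [26460, 27353]
Segment 3: SEQ = 27354, len = 638 B, covers [27354, 27991] [LOST]
Segment 4: SEQ = 27992, len = 443 B, covers [27992, 28434]
In-order data received: bytes [25971, 27353] (segments 1..2).
Segment 3 missing -> gap begins at byte 27354; later segments buffered out of order.
Cumulative ACK = next expected in-order byte = 25971 + 489 + 894 = 27354

27354


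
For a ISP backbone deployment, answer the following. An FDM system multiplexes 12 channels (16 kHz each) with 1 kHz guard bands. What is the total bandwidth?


Given: 12 channels, 16 kHz each, guard = 1 kHz
Channel bandwidth = 12 * 16 = 192 kHz
Guard bands = 11 gaps * 1 kHz = 11 kHz
Total = 192 + 11 = 203 kHz

203


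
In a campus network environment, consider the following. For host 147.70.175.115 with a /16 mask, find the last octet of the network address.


Given: IP = 147.70.175.115, prefix = /16
Subnet mask = 255.255.0.0
Last octet of IP: 115
Last octet of mask: 0
Network last octet = 115 AND 0 = 0

0


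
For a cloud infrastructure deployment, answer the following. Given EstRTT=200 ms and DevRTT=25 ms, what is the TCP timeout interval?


Given: EstRTT = 200 ms, DevRTT = 25 ms
Timeout = EstRTT + 4 * DevRTT
4 * DevRTT = 4 * 25 = 100
Timeout = 200 + 100 = 300 ms

300


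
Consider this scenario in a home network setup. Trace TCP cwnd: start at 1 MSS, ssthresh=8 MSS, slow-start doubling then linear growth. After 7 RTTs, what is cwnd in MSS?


RTT 0: cwnd = 1 MSS (initial)
RTT 1: cwnd = 2 MSS (slow start, doubled)
RTT 2: cwnd = 4 MSS (slow start, doubled)
RTT 3: cwnd = 8 MSS (slow start, doubled)
RTT 4: cwnd = 9 MSS (congestion avoidance, +1)
RTT 5: cwnd = 10 MSS (congestion avoidance, +1)
RTT 6: cwnd = 11 MSS (congestion avoidance, +1)
RTT 7: cwnd = 12 MSS (congestion avoidance, +1)

12


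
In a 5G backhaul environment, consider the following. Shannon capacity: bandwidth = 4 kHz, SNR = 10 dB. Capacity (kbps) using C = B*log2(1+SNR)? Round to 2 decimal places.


Given: B = 4 kHz, SNR = 10 dB
SNR linear = 10^(10/10) = 10
1 + SNR = 11
log2(11) = 3.4594316186
C = 4 * 1000 * 3.4594316186 = 13837.7265 bps
C = 13.837726 kbps -> 13.84 kbps (2 dp)

13.84


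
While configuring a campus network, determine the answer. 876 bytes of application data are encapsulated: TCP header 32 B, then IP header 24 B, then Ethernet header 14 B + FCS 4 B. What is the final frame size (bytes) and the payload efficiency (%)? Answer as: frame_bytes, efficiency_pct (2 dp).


TCP segment = 876 + 32 = 908 B
IP packet = 908 + 24 = 932 B
Ethernet frame = 932 + 14 + 4 = 950 B
Efficiency = app / frame = 876 / 950 = 0.922105 = 92.2105% -> 92.21% (2 dp)

950, 92.21


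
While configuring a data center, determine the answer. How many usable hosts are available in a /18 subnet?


Given: subnet mask /18
Host bits = 32 - 18 = 14
Total addresses = 2^14 = 16384
Usable hosts = 16384 - 2 (network + broadcast) = 16382

16382


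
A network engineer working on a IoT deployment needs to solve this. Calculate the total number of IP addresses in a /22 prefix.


Given: CIDR prefix /22
Host bits = 32 - 22 = 10
Total addresses = 2^10 = 1024

1024


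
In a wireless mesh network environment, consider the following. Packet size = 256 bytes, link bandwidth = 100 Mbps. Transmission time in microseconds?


Given: packet = 256 bytes, bandwidth = 100 Mbps
Packet in bits = 256 * 8 = 2048 bits
Bandwidth = 100 * 10^6 = 100000000 bps
Time = 2048 / 100000000 seconds
Time in us = 2048 * 10^6 / 100000000 = 20.48

20.48


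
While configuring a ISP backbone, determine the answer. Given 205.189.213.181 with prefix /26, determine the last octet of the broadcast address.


Given: IP = 205.189.213.181, prefix = /26
Host bits = 32 - 26 = 6
Network last octet = 181 AND mask = 128
Host part size = 2^6 - 1 = 63
Broadcast last octet = 128 OR 63 = 191

191


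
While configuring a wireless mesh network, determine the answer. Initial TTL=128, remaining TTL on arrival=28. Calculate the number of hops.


Given: initial TTL = 128, received TTL = 28
Hops = initial TTL - received TTL
Hops = 128 - 28 = 100

100


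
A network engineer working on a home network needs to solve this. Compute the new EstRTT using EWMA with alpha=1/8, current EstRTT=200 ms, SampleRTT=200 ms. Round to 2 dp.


Given: EstRTT = 200 ms, SampleRTT = 200 ms, alpha = 1/8
New EstRTT = (1 - alpha) * EstRTT + alpha * SampleRTT
(7/8) * 200 = 175
(1/8) * 200 = 25
New EstRTT = 175 + 25 = 200 ms -> 200.00 ms (2 dp)

200.00


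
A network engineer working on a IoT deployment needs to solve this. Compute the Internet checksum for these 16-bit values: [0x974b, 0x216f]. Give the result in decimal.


Given words: [0x974b, 0x216f]
Step 1: Sum all words
Raw sum = 38731 + 8559 = 47290
One's complement = ~47290 & 0xFFFF = 18245

18245


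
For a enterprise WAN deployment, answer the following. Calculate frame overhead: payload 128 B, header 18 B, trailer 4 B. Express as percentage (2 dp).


Given: payload = 128 B, header = 18 B, trailer = 4 B
Overhead bytes = header + trailer = 18 + 4 = 22
Total frame = payload + overhead = 128 + 22 = 150
Overhead % = 22 / 150 * 100 = 14.6667% -> 14.67% (2 dp)

14.67


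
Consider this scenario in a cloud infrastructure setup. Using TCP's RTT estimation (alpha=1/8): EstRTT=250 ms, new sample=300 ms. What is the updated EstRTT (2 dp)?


Given: EstRTT = 250 ms, SampleRTT = 300 ms, alpha = 1/8
New EstRTT = (1 - alpha) * EstRTT + alpha * SampleRTT
(7/8) * 250 = 218.75
(1/8) * 300 = 37.5
New EstRTT = 218.75 + 37.5 = 256.25 ms -> 256.25 ms (2 dp)

256.25


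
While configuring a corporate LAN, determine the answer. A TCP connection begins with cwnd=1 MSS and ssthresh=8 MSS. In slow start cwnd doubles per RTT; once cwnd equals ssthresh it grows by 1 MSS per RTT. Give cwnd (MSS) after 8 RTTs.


RTT 0: cwnd = 1 MSS (initial)
RTT 1: cwnd = 2 MSS (slow start, doubled)
RTT 2: cwnd = 4 MSS (slow start, doubled)
RTT 3: cwnd = 8 MSS (slow start, doubled)
RTT 4: cwnd = 9 MSS (congestion avoidance, +1)
RTT 5: cwnd = 10 MSS (congestion avoidance, +1)
RTT 6: cwnd = 11 MSS (congestion avoidance, +1)
RTT 7: cwnd = 12 MSS (congestion avoidance, +1)
RTT 8: cwnd = 13 MSS (congestion avoidance, +1)

13


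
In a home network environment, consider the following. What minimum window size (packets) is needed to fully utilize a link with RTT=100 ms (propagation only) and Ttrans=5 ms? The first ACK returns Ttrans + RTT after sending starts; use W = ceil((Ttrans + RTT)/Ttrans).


Given: Ttrans = 5 ms, RTT = 100 ms (= 2 * Tprop, Tprop = 50 ms)
Time until first ACK returns = Ttrans + RTT = 5 + 100 = 105 ms
Need W * Ttrans >= Ttrans + RTT  ->  W >= (Ttrans + RTT) / Ttrans
(Ttrans + RTT) / Ttrans = 105 / 5 = 21
W_min = ceil(21) = 21

21


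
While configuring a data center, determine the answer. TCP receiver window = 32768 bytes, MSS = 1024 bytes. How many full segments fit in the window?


Given: RWND = 32768 bytes, MSS = 1024 bytes
Full segments = floor(RWND / MSS)
Full segments = floor(32768 / 1024)
Full segments = floor(32.0) = 32

32


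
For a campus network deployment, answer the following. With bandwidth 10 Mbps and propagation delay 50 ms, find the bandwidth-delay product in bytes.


Given: bandwidth = 10 Mbps, delay = 50 ms
BDP in bits = 10 * 10^6 * 50 / 1000
BDP in bits = 500000
BDP in bytes = 500000 / 8 = 62500

62500


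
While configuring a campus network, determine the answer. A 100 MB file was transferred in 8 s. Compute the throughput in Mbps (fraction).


Given: file = 100 MB, time = 8 s
File in Mb = 100 * 8 = 800 Mb
Throughput = 800 / 8 Mbps
Throughput = 100 Mbps

100


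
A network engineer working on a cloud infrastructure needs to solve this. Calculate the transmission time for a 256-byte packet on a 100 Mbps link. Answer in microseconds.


Given: packet = 256 bytes, bandwidth = 100 Mbps
Packet in bits = 256 * 8 = 2048 bits
Bandwidth = 100 * 10^6 = 100000000 bps
Time = 2048 / 100000000 seconds
Time in us = 2048 * 10^6 / 100000000 = 20.48

20.48


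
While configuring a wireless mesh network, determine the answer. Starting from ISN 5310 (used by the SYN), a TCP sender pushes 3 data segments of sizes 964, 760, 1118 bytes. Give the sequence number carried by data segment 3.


The SYN occupies sequence number ISN = 5310, so the first data byte is ISN + 1 = 5311.
SEQ of data segment i = (ISN + 1) + sum of payload sizes of segments 1..i-1.
Segment 1: SEQ = 5311, payload = 964 bytes
Segment 2: SEQ = 6275, payload = 760 bytes
Segment 3: SEQ = 7035, payload = 1118 bytes
SEQ of segment 3 = 5311 + 964 + 760 = 7035

7035
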